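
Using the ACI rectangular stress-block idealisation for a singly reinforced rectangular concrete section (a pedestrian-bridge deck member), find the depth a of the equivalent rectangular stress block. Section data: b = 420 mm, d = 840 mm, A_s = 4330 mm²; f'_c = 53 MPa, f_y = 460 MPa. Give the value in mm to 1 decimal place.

T = A_s f_y = 4330 × 460 = 1991800 N = 1991.8 kN.
Setting C = 0.85 f'_c a b equal to T: a = 1991800/(0.85 × 53 × 420) = 105.3 mm.

a ≈ 105.3 mm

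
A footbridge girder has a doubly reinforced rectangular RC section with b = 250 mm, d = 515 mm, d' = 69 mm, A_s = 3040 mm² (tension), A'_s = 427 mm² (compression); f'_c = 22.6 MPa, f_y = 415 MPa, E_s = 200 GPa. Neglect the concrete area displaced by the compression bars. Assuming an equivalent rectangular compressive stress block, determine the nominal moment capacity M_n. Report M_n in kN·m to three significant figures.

M_n ≈ 515 kN·m

Assume both tension and compression steel yield.
Net tension couple steel: A_s − A'_s = 2613 mm².
a = (A_s − A'_s) f_y / (0.85 f'_c b) = 1084395/(0.85 × 22.6 × 250) = 225.80 mm.
c = a/β₁ = 225.80/0.85 = 265.65 mm; ε'_s = 0.003(c − d')/c = 0.0022 ≥ f_y/E_s = 0.0021, so compression steel does yield.
M_n = (A_s − A'_s) f_y (d − a/2) + A'_s f_y (d − d') = [1084395 × (515 − 112.9) + 177205 × (515 − 69)] × 10⁻⁶ = 436.04 + 79.03 = 515.07 kN·m.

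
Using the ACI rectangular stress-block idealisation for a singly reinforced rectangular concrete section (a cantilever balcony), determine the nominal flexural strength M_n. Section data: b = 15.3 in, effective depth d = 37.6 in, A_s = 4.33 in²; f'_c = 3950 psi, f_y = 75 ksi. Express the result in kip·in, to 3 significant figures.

M_n ≈ 11200 kip·in

T = A_s f_y = 4.33 × 75 = 324.75 kips.
a = T/(0.85 f'_c b) = 324.75/(0.85 × 3.95 × 15.3) = 6.322 in.
M_n = T(d − a/2) = 324.75 × (37.6 − 3.161) = 11184.1 kip·in.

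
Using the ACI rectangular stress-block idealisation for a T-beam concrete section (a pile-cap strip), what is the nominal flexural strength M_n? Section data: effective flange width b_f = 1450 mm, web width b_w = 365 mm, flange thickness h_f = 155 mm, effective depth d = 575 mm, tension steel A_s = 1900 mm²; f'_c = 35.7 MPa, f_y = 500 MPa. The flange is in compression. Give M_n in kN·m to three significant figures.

Tension: T = A_s f_y = 1900 × 500 = 950000 N.
Try a within the flange: a = T/(0.85 f'_c b_f) = 950000/(0.85 × 35.7 × 1450) = 21.59 mm.
Since a = 21.59 ≤ h_f = 155 mm, the stress block lies entirely in the flange; analyse as a rectangular beam of width b_f.
M_n = T(d − a/2) = 950000 × (575 − 10.795) = 535.99 × 10⁶ N·mm.
M_n = 535.99 kN·m.

M_n ≈ 536 kN·m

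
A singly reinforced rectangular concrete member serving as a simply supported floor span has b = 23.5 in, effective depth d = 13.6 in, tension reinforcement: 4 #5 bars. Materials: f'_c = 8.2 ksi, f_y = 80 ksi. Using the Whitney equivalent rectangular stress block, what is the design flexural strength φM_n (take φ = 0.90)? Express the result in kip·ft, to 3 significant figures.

φM_n ≈ 98.9 kip·ft

A_s = 4 × 0.31 = 1.24 in².
T = A_s f_y = 1.24 × 80 = 99.2 kips.
a = T/(0.85 f'_c b) = 99.2/(0.85 × 8.2 × 23.5) = 0.606 in.
M_n = T(d − a/2) = 99.2 × (13.6 − 0.303) = 1319.1 kip·in = 1319.1/12 = 109.93 kip·ft.
φM_n = 0.90 × 109.93 = 98.94 kip·ft.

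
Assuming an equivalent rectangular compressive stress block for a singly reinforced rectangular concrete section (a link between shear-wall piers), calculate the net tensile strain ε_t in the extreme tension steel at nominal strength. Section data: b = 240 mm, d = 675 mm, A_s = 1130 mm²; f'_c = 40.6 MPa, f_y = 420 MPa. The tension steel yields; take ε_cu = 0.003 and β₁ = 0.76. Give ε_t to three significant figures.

ε_t ≈ 0.0239

a = A_s f_y/(0.85 f'_c b) = 57.30 mm.
β₁ = 0.76, so c = a/β₁ = 57.30/0.76 = 75.39 mm.
From the linear strain diagram with ε_cu = 0.003: ε_t = 0.003 (d − c)/c = 0.003 × (675 − 75.39)/75.39 = 0.0239.
Since ε_t ≥ 0.005, the section is tension-controlled.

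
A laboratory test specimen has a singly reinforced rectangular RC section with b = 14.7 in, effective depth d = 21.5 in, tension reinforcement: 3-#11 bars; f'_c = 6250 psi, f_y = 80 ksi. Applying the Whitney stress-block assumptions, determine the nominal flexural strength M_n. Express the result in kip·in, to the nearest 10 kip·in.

A_s = 3 × 1.56 = 4.68 in².
T = A_s f_y = 4.68 × 80 = 374.4 kips.
a = T/(0.85 f'_c b) = 374.4/(0.85 × 6.25 × 14.7) = 4.794 in.
M_n = T(d − a/2) = 374.4 × (21.5 − 2.397) = 7152.2 kip·in.

M_n ≈ 7150 kip·in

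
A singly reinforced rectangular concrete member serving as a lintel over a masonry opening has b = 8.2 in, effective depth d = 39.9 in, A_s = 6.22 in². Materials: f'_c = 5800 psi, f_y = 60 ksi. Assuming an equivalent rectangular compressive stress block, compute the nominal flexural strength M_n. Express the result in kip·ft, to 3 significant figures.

M_n ≈ 1100 kip·ft

T = A_s f_y = 6.22 × 60 = 373.2 kips.
a = T/(0.85 f'_c b) = 373.2/(0.85 × 5.8 × 8.2) = 9.232 in.
M_n = T(d − a/2) = 373.2 × (39.9 − 4.616) = 13168.0 kip·in = 13168.0/12 = 1097.33 kip·ft.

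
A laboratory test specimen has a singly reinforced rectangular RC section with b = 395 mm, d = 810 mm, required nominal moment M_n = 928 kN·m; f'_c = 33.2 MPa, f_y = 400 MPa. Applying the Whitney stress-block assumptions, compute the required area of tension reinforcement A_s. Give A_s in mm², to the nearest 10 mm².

A_s ≈ 3070 mm²

With M_n = 0.85 f'_c a b (d − a/2), solve the quadratic for a:
a = d − √(d² − 2M_n/(0.85 f'_c b)) = 810 − √(810² − 2 × 928×10⁶/(0.85 × 33.2 × 395)) = 110.29 mm.
A_s = 0.85 f'_c a b / f_y = 0.85 × 33.2 × 110.29 × 395 / 400 = 3073.5 mm².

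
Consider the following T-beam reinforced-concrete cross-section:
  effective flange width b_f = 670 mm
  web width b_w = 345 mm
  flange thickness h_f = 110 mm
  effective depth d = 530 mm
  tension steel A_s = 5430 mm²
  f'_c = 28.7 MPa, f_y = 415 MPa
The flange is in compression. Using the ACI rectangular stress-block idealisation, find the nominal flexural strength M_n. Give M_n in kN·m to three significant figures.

Tension: T = A_s f_y = 5430 × 415 = 2253450 N.
Try a within the flange: a = T/(0.85 f'_c b_f) = 2253450/(0.85 × 28.7 × 670) = 137.87 mm.
a = 137.87 > h_f = 110 mm: the block extends into the web. Split into flange-overhang and web parts.
C_f = 0.85 f'_c (b_f − b_w) h_f = 0.85 × 28.7 × (670 − 345) × 110 = 872121 N.
Remaining web compression depth: a_w = (T − C_f)/(0.85 f'_c b_w) = (2253450 − 872121)/(0.85 × 28.7 × 345) = 164.13 mm.
M_n = C_f(d − h_f/2) + (T − C_f)(d − a_w/2) = 872121 × (530 − 55) + 1381329 × (530 − 82.065) = 414.26 + 618.75 = 1033.01 × 10⁶ N·mm.
M_n = 1033.01 kN·m.

M_n ≈ 1030 kN·m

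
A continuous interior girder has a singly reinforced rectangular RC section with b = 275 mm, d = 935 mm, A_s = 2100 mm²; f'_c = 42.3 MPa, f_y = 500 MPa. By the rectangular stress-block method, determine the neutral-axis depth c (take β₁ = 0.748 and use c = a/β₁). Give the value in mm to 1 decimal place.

T = A_s f_y = 2100 × 500 = 1050000 N = 1050 kN.
Setting C = 0.85 f'_c a b equal to T: a = 1050000/(0.85 × 42.3 × 275) = 106.193 mm.
With β₁ = 0.748, c = a/β₁ = 106.193/0.748 = 142.0 mm.

c ≈ 142.0 mm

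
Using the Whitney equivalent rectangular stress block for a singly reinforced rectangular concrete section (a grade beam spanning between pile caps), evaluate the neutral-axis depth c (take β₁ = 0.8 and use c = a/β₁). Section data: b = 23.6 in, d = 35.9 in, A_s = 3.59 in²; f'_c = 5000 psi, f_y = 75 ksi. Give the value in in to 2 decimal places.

c ≈ 3.36 in

T = A_s f_y = 3.59 × 75 = 269.25 kips.
a = T/(0.85 f'_c b) = 269.25/(0.85 × 5 × 23.6) = 2.6844 in.
With β₁ = 0.8, c = a/β₁ = 2.6844/0.8 = 3.36 in.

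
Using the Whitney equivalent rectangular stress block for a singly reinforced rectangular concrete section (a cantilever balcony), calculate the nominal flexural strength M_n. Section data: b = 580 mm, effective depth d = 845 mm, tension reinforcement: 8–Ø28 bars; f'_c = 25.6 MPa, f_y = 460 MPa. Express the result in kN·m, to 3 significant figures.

A_s = 8 × 616 = 4928 mm².
T = A_s f_y = 4928 × 460 = 2266880 N = 2266.88 kN.
From C = T: a = T/(0.85 f'_c b) = 2266880/(0.85 × 25.6 × 580) = 179.61 mm.
M_n = T(d − a/2) = 2266.88 kN × (845 − 89.805) mm = 1711.94 kN·m.

M_n ≈ 1710 kN·m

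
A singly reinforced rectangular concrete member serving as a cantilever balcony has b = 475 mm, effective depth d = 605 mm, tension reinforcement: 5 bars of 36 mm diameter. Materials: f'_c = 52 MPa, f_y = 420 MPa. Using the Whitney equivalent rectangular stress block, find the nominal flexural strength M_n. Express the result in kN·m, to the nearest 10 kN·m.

A_s = 5 × 1018 = 5090 mm².
T = A_s f_y = 5090 × 420 = 2137800 N = 2137.8 kN.
From C = T: a = T/(0.85 f'_c b) = 2137800/(0.85 × 52 × 475) = 101.82 mm.
M_n = T(d − a/2) = 2137.8 kN × (605 − 50.91) mm = 1184.53 kN·m.

M_n ≈ 1180 kN·m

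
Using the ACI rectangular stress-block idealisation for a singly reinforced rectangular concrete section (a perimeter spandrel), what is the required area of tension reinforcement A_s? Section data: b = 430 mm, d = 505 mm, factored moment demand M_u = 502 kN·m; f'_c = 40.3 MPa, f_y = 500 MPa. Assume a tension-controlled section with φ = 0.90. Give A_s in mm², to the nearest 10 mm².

A_s ≈ 2400 mm²

M_n = M_u/φ = 502/0.90 = 557.778 kN·m.
With M_n = 0.85 f'_c a b (d − a/2), solve the quadratic for a:
a = d − √(d² − 2M_n/(0.85 f'_c b)) = 505 − √(505² − 2 × 557.778×10⁶/(0.85 × 40.3 × 430)) = 81.57 mm.
A_s = 0.85 f'_c a b / f_y = 0.85 × 40.3 × 81.57 × 430 / 500 = 2403.0 mm².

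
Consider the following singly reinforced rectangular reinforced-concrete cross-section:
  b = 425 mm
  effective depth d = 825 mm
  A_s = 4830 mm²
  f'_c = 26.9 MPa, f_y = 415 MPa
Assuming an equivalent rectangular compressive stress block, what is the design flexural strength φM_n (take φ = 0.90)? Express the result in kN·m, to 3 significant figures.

φM_n ≈ 1300 kN·m

T = A_s f_y = 4830 × 415 = 2004450 N = 2004.45 kN.
From C = T: a = T/(0.85 f'_c b) = 2004450/(0.85 × 26.9 × 425) = 206.27 mm.
M_n = T(d − a/2) = 2004.45 kN × (825 − 103.135) mm = 1446.94 kN·m.
φM_n = 0.90 × 1446.94 = 1302.25 kN·m.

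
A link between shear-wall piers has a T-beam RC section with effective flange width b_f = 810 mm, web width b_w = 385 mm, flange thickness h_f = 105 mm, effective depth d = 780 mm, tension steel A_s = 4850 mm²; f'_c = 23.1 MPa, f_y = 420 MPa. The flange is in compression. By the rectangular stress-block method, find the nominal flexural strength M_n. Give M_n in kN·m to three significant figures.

M_n ≈ 1450 kN·m

Tension: T = A_s f_y = 4850 × 420 = 2037000 N.
Try a within the flange: a = T/(0.85 f'_c b_f) = 2037000/(0.85 × 23.1 × 810) = 128.08 mm.
a = 128.08 > h_f = 105 mm: the block extends into the web. Split into flange-overhang and web parts.
C_f = 0.85 f'_c (b_f − b_w) h_f = 0.85 × 23.1 × (810 − 385) × 105 = 876212 N.
Remaining web compression depth: a_w = (T − C_f)/(0.85 f'_c b_w) = (2037000 − 876212)/(0.85 × 23.1 × 385) = 153.55 mm.
M_n = C_f(d − h_f/2) + (T − C_f)(d − a_w/2) = 876212 × (780 − 52.5) + 1160788 × (780 − 76.775) = 637.44 + 816.30 = 1453.74 × 10⁶ N·mm.
M_n = 1453.74 kN·m.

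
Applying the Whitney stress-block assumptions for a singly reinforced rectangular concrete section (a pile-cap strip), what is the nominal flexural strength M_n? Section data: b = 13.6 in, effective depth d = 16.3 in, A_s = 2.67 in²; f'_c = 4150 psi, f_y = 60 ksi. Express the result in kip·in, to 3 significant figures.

T = A_s f_y = 2.67 × 60 = 160.2 kips.
a = T/(0.85 f'_c b) = 160.2/(0.85 × 4.15 × 13.6) = 3.339 in.
M_n = T(d − a/2) = 160.2 × (16.3 − 1.6695) = 2343.8 kip·in.

M_n ≈ 2340 kip·in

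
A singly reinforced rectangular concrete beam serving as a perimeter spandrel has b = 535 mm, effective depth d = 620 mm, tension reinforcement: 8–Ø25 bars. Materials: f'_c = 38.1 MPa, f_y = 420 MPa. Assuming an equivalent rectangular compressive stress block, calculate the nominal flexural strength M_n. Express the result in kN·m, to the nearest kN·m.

A_s = 8 × 491 = 3928 mm².
T = A_s f_y = 3928 × 420 = 1649760 N = 1649.76 kN.
From C = T: a = T/(0.85 f'_c b) = 1649760/(0.85 × 38.1 × 535) = 95.22 mm.
M_n = T(d − a/2) = 1649.76 kN × (620 − 47.61) mm = 944.31 kN·m.

M_n ≈ 944 kN·m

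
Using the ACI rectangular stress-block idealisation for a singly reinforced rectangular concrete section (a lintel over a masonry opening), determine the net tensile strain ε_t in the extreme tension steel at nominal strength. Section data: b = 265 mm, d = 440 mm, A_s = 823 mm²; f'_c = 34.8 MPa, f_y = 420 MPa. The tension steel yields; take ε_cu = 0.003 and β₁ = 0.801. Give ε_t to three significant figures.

ε_t ≈ 0.0210

a = A_s f_y/(0.85 f'_c b) = 44.10 mm.
β₁ = 0.801, so c = a/β₁ = 44.10/0.801 = 55.06 mm.
From the linear strain diagram with ε_cu = 0.003: ε_t = 0.003 (d − c)/c = 0.003 × (440 − 55.06)/55.06 = 0.0210.
Since ε_t ≥ 0.005, the section is tension-controlled.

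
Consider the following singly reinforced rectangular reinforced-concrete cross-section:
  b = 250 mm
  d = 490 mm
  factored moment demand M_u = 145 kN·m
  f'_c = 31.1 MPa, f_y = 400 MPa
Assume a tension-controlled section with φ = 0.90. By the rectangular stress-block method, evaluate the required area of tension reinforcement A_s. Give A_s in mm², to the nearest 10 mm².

A_s ≈ 870 mm²

M_n = M_u/φ = 145/0.90 = 161.111 kN·m.
With M_n = 0.85 f'_c a b (d − a/2), solve the quadratic for a:
a = d − √(d² − 2M_n/(0.85 f'_c b)) = 490 − √(490² − 2 × 161.111×10⁶/(0.85 × 31.1 × 250)) = 52.57 mm.
A_s = 0.85 f'_c a b / f_y = 0.85 × 31.1 × 52.57 × 250 / 400 = 868.6 mm².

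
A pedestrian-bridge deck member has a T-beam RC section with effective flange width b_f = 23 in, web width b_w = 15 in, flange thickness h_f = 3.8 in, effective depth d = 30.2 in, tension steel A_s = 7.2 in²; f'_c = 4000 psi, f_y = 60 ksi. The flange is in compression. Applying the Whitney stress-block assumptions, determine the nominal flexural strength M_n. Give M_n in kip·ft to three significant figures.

Tension: T = A_s f_y = 7.2 × 60 = 432 kips.
Try a within the flange: a = T/(0.85 f'_c b_f) = 432/(0.85 × 4 × 23) = 5.524 in.
a = 5.524 > h_f = 3.8 in: the block extends into the web. Split into flange-overhang and web parts.
C_f = 0.85 f'_c (b_f − b_w) h_f = 0.85 × 4 × (23 − 15) × 3.8 = 103.4 kips.
Remaining web compression depth: a_w = (T − C_f)/(0.85 f'_c b_w) = (432 − 103.4)/(0.85 × 4 × 15) = 6.443 in.
M_n = C_f(d − h_f/2) + (T − C_f)(d − a_w/2) = 103.4 × (30.2 − 1.9) + 328.6 × (30.2 − 3.2215) = 2926.2 + 8865.1 = 11791.3 kip·in.
M_n = 11791.3/12 = 982.61 kip·ft.

M_n ≈ 983 kip·ft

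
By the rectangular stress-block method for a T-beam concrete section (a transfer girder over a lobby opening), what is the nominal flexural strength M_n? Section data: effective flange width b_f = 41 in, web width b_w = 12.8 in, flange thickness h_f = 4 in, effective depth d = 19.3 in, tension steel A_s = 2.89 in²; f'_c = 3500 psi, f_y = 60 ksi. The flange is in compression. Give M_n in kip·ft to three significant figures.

Tension: T = A_s f_y = 2.89 × 60 = 173.4 kips.
Try a within the flange: a = T/(0.85 f'_c b_f) = 173.4/(0.85 × 3.5 × 41) = 1.422 in.
Since a = 1.422 ≤ h_f = 4 in, the stress block lies entirely in the flange; analyse as a rectangular beam of width b_f.
M_n = T(d − a/2) = 173.4 × (19.3 − 0.711) = 3223.3 kip·in.
M_n = 3223.3/12 = 268.61 kip·ft.

M_n ≈ 269 kip·ft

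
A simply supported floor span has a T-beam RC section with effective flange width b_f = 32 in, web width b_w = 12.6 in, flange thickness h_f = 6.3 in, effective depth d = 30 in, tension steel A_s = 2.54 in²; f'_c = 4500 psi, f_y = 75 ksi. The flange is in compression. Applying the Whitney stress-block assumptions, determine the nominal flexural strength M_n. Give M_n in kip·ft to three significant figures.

M_n ≈ 464 kip·ft

Tension: T = A_s f_y = 2.54 × 75 = 190.5 kips.
Try a within the flange: a = T/(0.85 f'_c b_f) = 190.5/(0.85 × 4.5 × 32) = 1.556 in.
Since a = 1.556 ≤ h_f = 6.3 in, the stress block lies entirely in the flange; analyse as a rectangular beam of width b_f.
M_n = T(d − a/2) = 190.5 × (30 − 0.778) = 5566.8 kip·in.
M_n = 5566.8/12 = 463.90 kip·ft.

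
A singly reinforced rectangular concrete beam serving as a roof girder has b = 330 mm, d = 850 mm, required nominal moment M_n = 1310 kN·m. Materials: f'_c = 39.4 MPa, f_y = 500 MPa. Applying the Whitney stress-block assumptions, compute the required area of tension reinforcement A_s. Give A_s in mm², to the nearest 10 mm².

A_s ≈ 3390 mm²

With M_n = 0.85 f'_c a b (d − a/2), solve the quadratic for a:
a = d − √(d² − 2M_n/(0.85 f'_c b)) = 850 − √(850² − 2 × 1310×10⁶/(0.85 × 39.4 × 330)) = 153.27 mm.
A_s = 0.85 f'_c a b / f_y = 0.85 × 39.4 × 153.27 × 330 / 500 = 3387.8 mm².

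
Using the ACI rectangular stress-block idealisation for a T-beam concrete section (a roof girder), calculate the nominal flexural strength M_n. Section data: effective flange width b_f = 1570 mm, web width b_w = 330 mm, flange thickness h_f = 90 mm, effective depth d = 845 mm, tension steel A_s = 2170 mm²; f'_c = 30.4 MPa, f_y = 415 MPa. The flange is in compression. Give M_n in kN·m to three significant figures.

M_n ≈ 751 kN·m

Tension: T = A_s f_y = 2170 × 415 = 900550 N.
Try a within the flange: a = T/(0.85 f'_c b_f) = 900550/(0.85 × 30.4 × 1570) = 22.20 mm.
Since a = 22.20 ≤ h_f = 90 mm, the stress block lies entirely in the flange; analyse as a rectangular beam of width b_f.
M_n = T(d − a/2) = 900550 × (845 − 11.1) = 750.97 × 10⁶ N·mm.
M_n = 750.97 kN·m.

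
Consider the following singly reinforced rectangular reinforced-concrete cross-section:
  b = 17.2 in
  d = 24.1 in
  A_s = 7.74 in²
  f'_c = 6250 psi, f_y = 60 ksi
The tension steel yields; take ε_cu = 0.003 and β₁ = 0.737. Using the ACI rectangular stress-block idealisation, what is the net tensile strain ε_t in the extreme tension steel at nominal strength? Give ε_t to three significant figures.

a = A_s f_y/(0.85 f'_c b) = 5.082 in.
β₁ = 0.737, so c = a/β₁ = 5.082/0.737 = 6.896 in.
From the linear strain diagram with ε_cu = 0.003: ε_t = 0.003 (d − c)/c = 0.003 × (24.1 − 6.896)/6.896 = 0.00748.
Since ε_t ≥ 0.005, the section is tension-controlled.

ε_t ≈ 0.00748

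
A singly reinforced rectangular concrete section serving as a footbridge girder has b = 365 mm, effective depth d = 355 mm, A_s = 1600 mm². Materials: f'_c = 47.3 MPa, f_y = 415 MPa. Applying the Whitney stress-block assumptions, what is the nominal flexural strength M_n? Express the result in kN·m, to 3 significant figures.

T = A_s f_y = 1600 × 415 = 664000 N = 664 kN.
From C = T: a = T/(0.85 f'_c b) = 664000/(0.85 × 47.3 × 365) = 45.25 mm.
M_n = T(d − a/2) = 664 kN × (355 − 22.625) mm = 220.70 kN·m.

M_n ≈ 221 kN·m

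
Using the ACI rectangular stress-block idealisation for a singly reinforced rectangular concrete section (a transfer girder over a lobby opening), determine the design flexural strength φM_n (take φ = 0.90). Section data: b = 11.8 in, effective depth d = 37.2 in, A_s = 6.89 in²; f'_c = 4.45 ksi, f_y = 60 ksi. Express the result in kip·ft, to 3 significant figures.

T = A_s f_y = 6.89 × 60 = 413.4 kips.
a = T/(0.85 f'_c b) = 413.4/(0.85 × 4.45 × 11.8) = 9.262 in.
M_n = T(d − a/2) = 413.4 × (37.2 − 4.631) = 13464.0 kip·in = 13464.0/12 = 1122.00 kip·ft.
φM_n = 0.90 × 1122.00 = 1009.80 kip·ft.

φM_n ≈ 1010 kip·ft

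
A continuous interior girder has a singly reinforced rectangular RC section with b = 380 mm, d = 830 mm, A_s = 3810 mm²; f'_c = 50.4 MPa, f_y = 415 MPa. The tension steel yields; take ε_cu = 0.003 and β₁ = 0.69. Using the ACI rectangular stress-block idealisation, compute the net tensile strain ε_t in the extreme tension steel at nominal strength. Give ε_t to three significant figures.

a = A_s f_y/(0.85 f'_c b) = 97.13 mm.
β₁ = 0.69, so c = a/β₁ = 97.13/0.69 = 140.77 mm.
From the linear strain diagram with ε_cu = 0.003: ε_t = 0.003 (d − c)/c = 0.003 × (830 − 140.77)/140.77 = 0.0147.
Since ε_t ≥ 0.005, the section is tension-controlled.

ε_t ≈ 0.0147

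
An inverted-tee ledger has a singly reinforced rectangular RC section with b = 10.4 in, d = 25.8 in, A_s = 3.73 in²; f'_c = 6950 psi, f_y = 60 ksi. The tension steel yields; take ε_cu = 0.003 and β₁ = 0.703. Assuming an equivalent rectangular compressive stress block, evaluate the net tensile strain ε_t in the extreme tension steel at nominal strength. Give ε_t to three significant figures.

a = A_s f_y/(0.85 f'_c b) = 3.643 in.
β₁ = 0.703, so c = a/β₁ = 3.643/0.703 = 5.182 in.
From the linear strain diagram with ε_cu = 0.003: ε_t = 0.003 (d − c)/c = 0.003 × (25.8 − 5.182)/5.182 = 0.0119.
Since ε_t ≥ 0.005, the section is tension-controlled.

ε_t ≈ 0.0119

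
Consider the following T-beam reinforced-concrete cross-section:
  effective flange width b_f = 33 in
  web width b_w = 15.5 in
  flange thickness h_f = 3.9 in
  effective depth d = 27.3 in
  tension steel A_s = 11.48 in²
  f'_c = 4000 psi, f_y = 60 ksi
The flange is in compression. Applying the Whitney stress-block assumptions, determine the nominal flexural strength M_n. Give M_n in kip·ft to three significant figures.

Tension: T = A_s f_y = 11.48 × 60 = 688.8 kips.
Try a within the flange: a = T/(0.85 f'_c b_f) = 688.8/(0.85 × 4 × 33) = 6.139 in.
a = 6.139 > h_f = 3.9 in: the block extends into the web. Split into flange-overhang and web parts.
C_f = 0.85 f'_c (b_f − b_w) h_f = 0.85 × 4 × (33 − 15.5) × 3.9 = 232.1 kips.
Remaining web compression depth: a_w = (T − C_f)/(0.85 f'_c b_w) = (688.8 − 232.1)/(0.85 × 4 × 15.5) = 8.666 in.
M_n = C_f(d − h_f/2) + (T − C_f)(d − a_w/2) = 232.1 × (27.3 − 1.95) + 456.7 × (27.3 − 4.333) = 5883.7 + 10489.0 = 16372.7 kip·in.
M_n = 16372.7/12 = 1364.39 kip·ft.

M_n ≈ 1360 kip·ft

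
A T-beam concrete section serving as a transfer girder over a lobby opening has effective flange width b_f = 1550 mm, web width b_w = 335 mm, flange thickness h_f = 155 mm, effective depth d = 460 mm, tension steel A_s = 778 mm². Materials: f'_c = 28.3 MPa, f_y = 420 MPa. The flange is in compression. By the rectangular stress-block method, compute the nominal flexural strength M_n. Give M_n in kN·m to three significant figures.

Tension: T = A_s f_y = 778 × 420 = 326760 N.
Try a within the flange: a = T/(0.85 f'_c b_f) = 326760/(0.85 × 28.3 × 1550) = 8.76 mm.
Since a = 8.76 ≤ h_f = 155 mm, the stress block lies entirely in the flange; analyse as a rectangular beam of width b_f.
M_n = T(d − a/2) = 326760 × (460 − 4.38) = 148.88 × 10⁶ N·mm.
M_n = 148.88 kN·m.

M_n ≈ 149 kN·m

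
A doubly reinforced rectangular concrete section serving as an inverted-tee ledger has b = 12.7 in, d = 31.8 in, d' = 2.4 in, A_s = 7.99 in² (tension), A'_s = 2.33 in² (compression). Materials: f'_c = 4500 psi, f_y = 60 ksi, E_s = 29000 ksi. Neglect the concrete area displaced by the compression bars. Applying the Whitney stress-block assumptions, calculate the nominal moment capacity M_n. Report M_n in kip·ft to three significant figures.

Assume both steels yield.
a = (A_s − A'_s) f_y/(0.85 f'_c b) = (7.99 − 2.33) × 60/(0.85 × 4.5 × 12.7) = 6.991 in.
c = a/β₁ = 6.991/0.825 = 8.474 in; ε'_s = 0.003(c − d')/c = 0.0022 ≥ ε_y = 0.0021, so the compression steel yields.
M_n = (A_s − A'_s) f_y (d − a/2) + A'_s f_y (d − d') = 339.6 × (31.8 − 3.4955) + 139.8 × (31.8 − 2.4) = 9612.2 + 4110.1 = 13722.3 kip·in = 13722.3/12 = 1143.53 kip·ft.

M_n ≈ 1140 kip·ft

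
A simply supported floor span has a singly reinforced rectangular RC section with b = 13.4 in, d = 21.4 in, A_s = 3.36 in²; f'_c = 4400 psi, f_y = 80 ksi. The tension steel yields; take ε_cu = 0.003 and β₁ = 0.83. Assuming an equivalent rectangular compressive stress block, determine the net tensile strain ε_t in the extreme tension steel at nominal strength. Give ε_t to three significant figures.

ε_t ≈ 0.00693

a = A_s f_y/(0.85 f'_c b) = 5.364 in.
β₁ = 0.83, so c = a/β₁ = 5.364/0.83 = 6.463 in.
From the linear strain diagram with ε_cu = 0.003: ε_t = 0.003 (d − c)/c = 0.003 × (21.4 − 6.463)/6.463 = 0.00693.
Since ε_t ≥ 0.005, the section is tension-controlled.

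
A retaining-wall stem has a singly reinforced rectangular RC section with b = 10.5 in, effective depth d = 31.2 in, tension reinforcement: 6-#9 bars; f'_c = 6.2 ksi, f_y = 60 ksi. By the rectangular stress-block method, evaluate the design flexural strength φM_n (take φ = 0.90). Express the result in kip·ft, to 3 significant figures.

A_s = 6 × 1 = 6 in².
T = A_s f_y = 6 × 60 = 360 kips.
a = T/(0.85 f'_c b) = 360/(0.85 × 6.2 × 10.5) = 6.506 in.
M_n = T(d − a/2) = 360 × (31.2 − 3.253) = 10060.9 kip·in = 10060.9/12 = 838.41 kip·ft.
φM_n = 0.90 × 838.41 = 754.57 kip·ft.

φM_n ≈ 755 kip·ft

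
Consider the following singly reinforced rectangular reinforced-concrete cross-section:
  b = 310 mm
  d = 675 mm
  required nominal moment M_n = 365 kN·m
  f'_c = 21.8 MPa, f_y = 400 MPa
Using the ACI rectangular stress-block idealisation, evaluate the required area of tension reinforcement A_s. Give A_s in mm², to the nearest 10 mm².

A_s ≈ 1460 mm²

With M_n = 0.85 f'_c a b (d − a/2), solve the quadratic for a:
a = d − √(d² − 2M_n/(0.85 f'_c b)) = 675 − √(675² − 2 × 365×10⁶/(0.85 × 21.8 × 310)) = 101.81 mm.
A_s = 0.85 f'_c a b / f_y = 0.85 × 21.8 × 101.81 × 310 / 400 = 1462.1 mm².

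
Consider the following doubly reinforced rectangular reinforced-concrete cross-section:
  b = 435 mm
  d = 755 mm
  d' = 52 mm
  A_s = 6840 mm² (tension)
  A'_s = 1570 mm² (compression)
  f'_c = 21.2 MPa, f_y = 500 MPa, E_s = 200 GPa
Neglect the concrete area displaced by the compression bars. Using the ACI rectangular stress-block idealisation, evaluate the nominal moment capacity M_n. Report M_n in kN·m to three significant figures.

Assume both tension and compression steel yield.
Net tension couple steel: A_s − A'_s = 5270 mm².
a = (A_s − A'_s) f_y / (0.85 f'_c b) = 2635000/(0.85 × 21.2 × 435) = 336.15 mm.
c = a/β₁ = 336.15/0.85 = 395.47 mm; ε'_s = 0.003(c − d')/c = 0.0026 ≥ f_y/E_s = 0.0025, so compression steel does yield.
M_n = (A_s − A'_s) f_y (d − a/2) + A'_s f_y (d − d') = [2635000 × (755 − 168.075) + 785000 × (755 − 52)] × 10⁻⁶ = 1546.55 + 551.86 = 2098.41 kN·m.

M_n ≈ 2100 kN·m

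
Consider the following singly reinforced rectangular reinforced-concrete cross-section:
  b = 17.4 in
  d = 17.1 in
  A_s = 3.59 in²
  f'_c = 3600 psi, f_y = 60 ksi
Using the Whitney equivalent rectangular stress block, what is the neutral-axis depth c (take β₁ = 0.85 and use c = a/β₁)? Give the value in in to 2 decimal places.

c ≈ 4.76 in

T = A_s f_y = 3.59 × 60 = 215.4 kips.
a = T/(0.85 f'_c b) = 215.4/(0.85 × 3.6 × 17.4) = 4.0455 in.
With β₁ = 0.85, c = a/β₁ = 4.0455/0.85 = 4.76 in.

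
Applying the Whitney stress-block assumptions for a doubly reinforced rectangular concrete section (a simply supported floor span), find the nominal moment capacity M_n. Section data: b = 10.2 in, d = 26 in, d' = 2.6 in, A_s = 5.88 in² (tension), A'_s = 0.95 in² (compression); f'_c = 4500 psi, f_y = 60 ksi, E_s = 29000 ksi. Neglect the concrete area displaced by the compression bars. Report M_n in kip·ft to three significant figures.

M_n ≈ 659 kip·ft

Assume both steels yield.
a = (A_s − A'_s) f_y/(0.85 f'_c b) = (5.88 − 0.95) × 60/(0.85 × 4.5 × 10.2) = 7.582 in.
c = a/β₁ = 7.582/0.825 = 9.190 in; ε'_s = 0.003(c − d')/c = 0.0022 ≥ ε_y = 0.0021, so the compression steel yields.
M_n = (A_s − A'_s) f_y (d − a/2) + A'_s f_y (d − d') = 295.8 × (26 − 3.791) + 57 × (26 − 2.6) = 6569.4 + 1333.8 = 7903.2 kip·in = 7903.2/12 = 658.60 kip·ft.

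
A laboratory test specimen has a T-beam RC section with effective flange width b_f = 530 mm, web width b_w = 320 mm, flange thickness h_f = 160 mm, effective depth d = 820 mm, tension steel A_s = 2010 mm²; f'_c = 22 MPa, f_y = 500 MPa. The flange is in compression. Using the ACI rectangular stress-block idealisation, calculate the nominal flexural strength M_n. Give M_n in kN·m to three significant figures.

Tension: T = A_s f_y = 2010 × 500 = 1005000 N.
Try a within the flange: a = T/(0.85 f'_c b_f) = 1005000/(0.85 × 22 × 530) = 101.40 mm.
Since a = 101.40 ≤ h_f = 160 mm, the stress block lies entirely in the flange; analyse as a rectangular beam of width b_f.
M_n = T(d − a/2) = 1005000 × (820 − 50.7) = 773.15 × 10⁶ N·mm.
M_n = 773.15 kN·m.

M_n ≈ 773 kN·m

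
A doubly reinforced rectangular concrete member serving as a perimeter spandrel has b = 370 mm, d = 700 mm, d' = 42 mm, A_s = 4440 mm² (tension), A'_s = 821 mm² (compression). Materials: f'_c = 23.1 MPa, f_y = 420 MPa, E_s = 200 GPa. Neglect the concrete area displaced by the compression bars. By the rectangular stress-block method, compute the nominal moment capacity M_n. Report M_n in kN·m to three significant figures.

M_n ≈ 1130 kN·m

Assume both tension and compression steel yield.
Net tension couple steel: A_s − A'_s = 3619 mm².
a = (A_s − A'_s) f_y / (0.85 f'_c b) = 1519980/(0.85 × 23.1 × 370) = 209.22 mm.
c = a/β₁ = 209.22/0.85 = 246.14 mm; ε'_s = 0.003(c − d')/c = 0.0025 ≥ f_y/E_s = 0.0021, so compression steel does yield.
M_n = (A_s − A'_s) f_y (d − a/2) + A'_s f_y (d − d') = [1519980 × (700 − 104.61) + 344820 × (700 − 42)] × 10⁻⁶ = 904.98 + 226.89 = 1131.87 kN·m.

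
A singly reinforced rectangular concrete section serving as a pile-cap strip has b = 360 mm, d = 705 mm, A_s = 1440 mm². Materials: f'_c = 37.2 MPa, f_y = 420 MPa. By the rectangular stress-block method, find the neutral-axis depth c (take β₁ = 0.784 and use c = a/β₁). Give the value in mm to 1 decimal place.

T = A_s f_y = 1440 × 420 = 604800 N = 604.8 kN.
Setting C = 0.85 f'_c a b equal to T: a = 604800/(0.85 × 37.2 × 360) = 53.131 mm.
With β₁ = 0.784, c = a/β₁ = 53.131/0.784 = 67.8 mm.

c ≈ 67.8 mm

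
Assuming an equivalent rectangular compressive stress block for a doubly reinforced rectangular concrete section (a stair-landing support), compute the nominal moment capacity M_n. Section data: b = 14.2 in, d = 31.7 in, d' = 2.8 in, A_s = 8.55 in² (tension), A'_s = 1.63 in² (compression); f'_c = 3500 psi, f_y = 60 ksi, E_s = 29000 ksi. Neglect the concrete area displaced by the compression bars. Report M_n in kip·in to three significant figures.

M_n ≈ 13900 kip·in

Assume both steels yield.
a = (A_s − A'_s) f_y/(0.85 f'_c b) = (8.55 − 1.63) × 60/(0.85 × 3.5 × 14.2) = 9.828 in.
c = a/β₁ = 9.828/0.85 = 11.562 in; ε'_s = 0.003(c − d')/c = 0.0023 ≥ ε_y = 0.0021, so the compression steel yields.
M_n = (A_s − A'_s) f_y (d − a/2) + A'_s f_y (d − d') = 415.2 × (31.7 − 4.914) + 97.8 × (31.7 − 2.8) = 11121.5 + 2826.4 = 13947.9 kip·in.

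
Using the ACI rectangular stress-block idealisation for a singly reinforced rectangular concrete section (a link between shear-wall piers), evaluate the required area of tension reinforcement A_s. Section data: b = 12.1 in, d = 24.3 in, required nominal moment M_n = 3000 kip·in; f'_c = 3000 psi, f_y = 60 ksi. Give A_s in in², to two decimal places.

A_s ≈ 2.26 in²

From M_n = 0.85 f'_c a b (d − a/2):
a = d − √(d² − 2M_n/(0.85 f'_c b)) = 24.3 − √(24.3² − 2 × 3000/(0.85 × 3 × 12.1)) = 4.399 in.
A_s = 0.85 f'_c a b / f_y = 0.85 × 3 × 4.399 × 12.1 / 60 = 2.262 in².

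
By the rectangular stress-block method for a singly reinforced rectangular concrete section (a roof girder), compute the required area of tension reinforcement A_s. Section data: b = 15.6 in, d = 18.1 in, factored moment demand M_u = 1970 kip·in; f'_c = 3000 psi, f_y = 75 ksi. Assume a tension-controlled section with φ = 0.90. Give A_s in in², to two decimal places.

M_n = M_u/φ = 1970/0.90 = 2188.89 kip·in.
From M_n = 0.85 f'_c a b (d − a/2):
a = d − √(d² − 2M_n/(0.85 f'_c b)) = 18.1 − √(18.1² − 2 × 2188.89/(0.85 × 3 × 15.6)) = 3.350 in.
A_s = 0.85 f'_c a b / f_y = 0.85 × 3 × 3.350 × 15.6 / 75 = 1.777 in².

A_s ≈ 1.78 in²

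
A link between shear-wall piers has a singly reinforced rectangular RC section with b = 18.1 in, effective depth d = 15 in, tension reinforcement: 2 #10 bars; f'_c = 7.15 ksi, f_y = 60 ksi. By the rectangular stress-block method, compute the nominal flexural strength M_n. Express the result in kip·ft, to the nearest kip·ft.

A_s = 2 × 1.27 = 2.54 in².
T = A_s f_y = 2.54 × 60 = 152.4 kips.
a = T/(0.85 f'_c b) = 152.4/(0.85 × 7.15 × 18.1) = 1.385 in.
M_n = T(d − a/2) = 152.4 × (15 − 0.6925) = 2180.5 kip·in = 2180.5/12 = 181.71 kip·ft.

M_n ≈ 182 kip·ft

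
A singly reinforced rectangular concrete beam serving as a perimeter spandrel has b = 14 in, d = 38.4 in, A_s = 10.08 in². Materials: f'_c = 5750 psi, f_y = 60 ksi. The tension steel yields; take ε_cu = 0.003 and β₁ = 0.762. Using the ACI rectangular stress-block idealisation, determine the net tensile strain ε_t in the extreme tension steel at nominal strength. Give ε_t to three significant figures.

ε_t ≈ 0.00693

a = A_s f_y/(0.85 f'_c b) = 8.839 in.
β₁ = 0.762, so c = a/β₁ = 8.839/0.762 = 11.600 in.
From the linear strain diagram with ε_cu = 0.003: ε_t = 0.003 (d − c)/c = 0.003 × (38.4 − 11.600)/11.600 = 0.00693.
Since ε_t ≥ 0.005, the section is tension-controlled.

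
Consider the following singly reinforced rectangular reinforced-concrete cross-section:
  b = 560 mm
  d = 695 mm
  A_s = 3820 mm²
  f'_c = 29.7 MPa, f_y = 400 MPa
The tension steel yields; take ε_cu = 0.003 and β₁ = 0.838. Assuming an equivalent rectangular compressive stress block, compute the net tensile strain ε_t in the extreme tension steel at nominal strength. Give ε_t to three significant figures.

ε_t ≈ 0.0132

a = A_s f_y/(0.85 f'_c b) = 108.08 mm.
β₁ = 0.838, so c = a/β₁ = 108.08/0.838 = 128.97 mm.
From the linear strain diagram with ε_cu = 0.003: ε_t = 0.003 (d − c)/c = 0.003 × (695 − 128.97)/128.97 = 0.0132.
Since ε_t ≥ 0.005, the section is tension-controlled.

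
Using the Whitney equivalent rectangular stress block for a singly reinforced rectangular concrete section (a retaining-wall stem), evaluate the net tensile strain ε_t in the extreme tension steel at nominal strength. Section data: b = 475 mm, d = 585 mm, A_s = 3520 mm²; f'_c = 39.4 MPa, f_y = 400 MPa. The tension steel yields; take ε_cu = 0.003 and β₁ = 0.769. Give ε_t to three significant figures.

ε_t ≈ 0.0122

a = A_s f_y/(0.85 f'_c b) = 88.51 mm.
β₁ = 0.769, so c = a/β₁ = 88.51/0.769 = 115.10 mm.
From the linear strain diagram with ε_cu = 0.003: ε_t = 0.003 (d − c)/c = 0.003 × (585 − 115.10)/115.10 = 0.0122.
Since ε_t ≥ 0.005, the section is tension-controlled.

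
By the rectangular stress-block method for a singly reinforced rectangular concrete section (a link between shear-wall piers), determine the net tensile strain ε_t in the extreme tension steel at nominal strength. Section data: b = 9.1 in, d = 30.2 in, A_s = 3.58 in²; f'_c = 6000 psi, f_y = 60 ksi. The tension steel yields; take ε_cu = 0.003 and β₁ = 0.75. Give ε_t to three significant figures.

a = A_s f_y/(0.85 f'_c b) = 4.628 in.
β₁ = 0.75, so c = a/β₁ = 4.628/0.75 = 6.171 in.
From the linear strain diagram with ε_cu = 0.003: ε_t = 0.003 (d − c)/c = 0.003 × (30.2 − 6.171)/6.171 = 0.0117.
Since ε_t ≥ 0.005, the section is tension-controlled.

ε_t ≈ 0.0117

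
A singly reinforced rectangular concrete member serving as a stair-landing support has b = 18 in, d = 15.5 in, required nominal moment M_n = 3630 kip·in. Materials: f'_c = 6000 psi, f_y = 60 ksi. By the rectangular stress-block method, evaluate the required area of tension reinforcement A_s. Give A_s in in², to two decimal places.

A_s ≈ 4.29 in²

From M_n = 0.85 f'_c a b (d − a/2):
a = d − √(d² − 2M_n/(0.85 f'_c b)) = 15.5 − √(15.5² − 2 × 3630/(0.85 × 6 × 18)) = 2.805 in.
A_s = 0.85 f'_c a b / f_y = 0.85 × 6 × 2.805 × 18 / 60 = 4.292 in².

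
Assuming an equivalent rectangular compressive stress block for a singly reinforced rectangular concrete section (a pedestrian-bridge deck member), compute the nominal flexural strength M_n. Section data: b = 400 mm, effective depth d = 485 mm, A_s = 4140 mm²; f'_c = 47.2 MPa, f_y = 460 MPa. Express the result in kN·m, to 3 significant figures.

T = A_s f_y = 4140 × 460 = 1904400 N = 1904.4 kN.
From C = T: a = T/(0.85 f'_c b) = 1904400/(0.85 × 47.2 × 400) = 118.67 mm.
M_n = T(d − a/2) = 1904.4 kN × (485 − 59.335) mm = 810.64 kN·m.

M_n ≈ 811 kN·m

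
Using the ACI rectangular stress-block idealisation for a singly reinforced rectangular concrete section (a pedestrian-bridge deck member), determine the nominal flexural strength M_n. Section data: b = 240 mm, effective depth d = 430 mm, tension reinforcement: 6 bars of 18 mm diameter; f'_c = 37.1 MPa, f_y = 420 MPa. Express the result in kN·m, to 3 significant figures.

M_n ≈ 248 kN·m

A_s = 6 × 254 = 1524 mm².
T = A_s f_y = 1524 × 420 = 640080 N = 640.08 kN.
From C = T: a = T/(0.85 f'_c b) = 640080/(0.85 × 37.1 × 240) = 84.57 mm.
M_n = T(d − a/2) = 640.08 kN × (430 − 42.285) mm = 248.17 kN·m.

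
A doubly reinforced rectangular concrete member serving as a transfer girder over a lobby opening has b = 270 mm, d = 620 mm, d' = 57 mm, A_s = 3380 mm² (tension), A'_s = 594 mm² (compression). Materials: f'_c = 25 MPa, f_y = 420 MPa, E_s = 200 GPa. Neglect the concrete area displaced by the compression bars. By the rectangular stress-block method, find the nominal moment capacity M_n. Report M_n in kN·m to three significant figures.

Assume both tension and compression steel yield.
Net tension couple steel: A_s − A'_s = 2786 mm².
a = (A_s − A'_s) f_y / (0.85 f'_c b) = 1170120/(0.85 × 25 × 270) = 203.94 mm.
c = a/β₁ = 203.94/0.85 = 239.93 mm; ε'_s = 0.003(c − d')/c = 0.0023 ≥ f_y/E_s = 0.0021, so compression steel does yield.
M_n = (A_s − A'_s) f_y (d − a/2) + A'_s f_y (d − d') = [1170120 × (620 − 101.97) + 249480 × (620 − 57)] × 10⁻⁶ = 606.16 + 140.46 = 746.62 kN·m.

M_n ≈ 747 kN·m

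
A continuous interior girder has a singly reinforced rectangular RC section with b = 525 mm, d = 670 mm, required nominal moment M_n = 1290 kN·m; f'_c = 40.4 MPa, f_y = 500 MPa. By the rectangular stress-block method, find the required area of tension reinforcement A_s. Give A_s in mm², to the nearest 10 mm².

With M_n = 0.85 f'_c a b (d − a/2), solve the quadratic for a:
a = d − √(d² − 2M_n/(0.85 f'_c b)) = 670 − √(670² − 2 × 1290×10⁶/(0.85 × 40.4 × 525)) = 117.01 mm.
A_s = 0.85 f'_c a b / f_y = 0.85 × 40.4 × 117.01 × 525 / 500 = 4219.0 mm².

A_s ≈ 4220 mm²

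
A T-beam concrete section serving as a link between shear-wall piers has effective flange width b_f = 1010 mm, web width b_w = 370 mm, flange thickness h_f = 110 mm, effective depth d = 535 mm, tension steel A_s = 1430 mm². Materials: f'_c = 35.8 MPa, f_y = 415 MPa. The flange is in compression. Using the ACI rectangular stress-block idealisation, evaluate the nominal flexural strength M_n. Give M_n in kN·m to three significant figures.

M_n ≈ 312 kN·m

Tension: T = A_s f_y = 1430 × 415 = 593450 N.
Try a within the flange: a = T/(0.85 f'_c b_f) = 593450/(0.85 × 35.8 × 1010) = 19.31 mm.
Since a = 19.31 ≤ h_f = 110 mm, the stress block lies entirely in the flange; analyse as a rectangular beam of width b_f.
M_n = T(d − a/2) = 593450 × (535 − 9.655) = 311.77 × 10⁶ N·mm.
M_n = 311.77 kN·m.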